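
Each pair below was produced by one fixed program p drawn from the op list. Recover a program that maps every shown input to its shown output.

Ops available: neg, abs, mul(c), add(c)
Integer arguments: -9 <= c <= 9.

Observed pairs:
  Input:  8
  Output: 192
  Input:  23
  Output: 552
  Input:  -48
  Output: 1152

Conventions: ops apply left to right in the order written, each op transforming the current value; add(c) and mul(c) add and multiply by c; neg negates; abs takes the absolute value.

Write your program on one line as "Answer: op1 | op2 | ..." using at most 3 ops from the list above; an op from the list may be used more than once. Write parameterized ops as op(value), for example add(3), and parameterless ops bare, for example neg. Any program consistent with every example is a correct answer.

mul(4) | mul(6) | abs

Check, running the answer program on each example:
  8 -> 32 -> 192 -> 192
  23 -> 92 -> 552 -> 552
  -48 -> -192 -> -1152 -> 1152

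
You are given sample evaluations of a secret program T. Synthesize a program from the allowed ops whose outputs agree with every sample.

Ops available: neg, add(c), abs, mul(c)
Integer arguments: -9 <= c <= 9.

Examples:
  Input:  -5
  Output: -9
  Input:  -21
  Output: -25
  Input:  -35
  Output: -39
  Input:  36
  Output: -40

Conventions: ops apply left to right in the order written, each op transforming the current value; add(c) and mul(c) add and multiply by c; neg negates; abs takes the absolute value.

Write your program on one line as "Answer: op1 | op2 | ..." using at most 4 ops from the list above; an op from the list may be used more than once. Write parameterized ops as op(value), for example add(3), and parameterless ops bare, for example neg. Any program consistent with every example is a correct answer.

neg | abs | neg | add(-4)

Check, running the answer program on each example:
  -5 -> 5 -> 5 -> -5 -> -9
  -21 -> 21 -> 21 -> -21 -> -25
  -35 -> 35 -> 35 -> -35 -> -39
  36 -> -36 -> 36 -> -36 -> -40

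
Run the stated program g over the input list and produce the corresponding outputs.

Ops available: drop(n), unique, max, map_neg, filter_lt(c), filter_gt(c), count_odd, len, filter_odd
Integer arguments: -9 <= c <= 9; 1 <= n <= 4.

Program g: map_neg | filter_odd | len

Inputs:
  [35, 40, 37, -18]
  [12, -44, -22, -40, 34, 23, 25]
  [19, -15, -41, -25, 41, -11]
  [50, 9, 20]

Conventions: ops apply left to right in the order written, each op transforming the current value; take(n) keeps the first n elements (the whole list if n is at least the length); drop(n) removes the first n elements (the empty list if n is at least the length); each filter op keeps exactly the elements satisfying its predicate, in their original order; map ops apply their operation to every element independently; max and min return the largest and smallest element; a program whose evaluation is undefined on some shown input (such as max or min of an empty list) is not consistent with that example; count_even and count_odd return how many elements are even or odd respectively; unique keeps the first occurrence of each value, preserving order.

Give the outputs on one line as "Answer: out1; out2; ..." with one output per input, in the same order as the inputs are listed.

Execution, op by op:
  [35, 40, 37, -18] -> [-35, -40, -37, 18] -> [-35, -37] -> 2
  [12, -44, -22, -40, 34, 23, 25] -> [-12, 44, 22, 40, -34, -23, -25] -> [-23, -25] -> 2
  [19, -15, -41, -25, 41, -11] -> [-19, 15, 41, 25, -41, 11] -> [-19, 15, 41, 25, -41, 11] -> 6
  [50, 9, 20] -> [-50, -9, -20] -> [-9] -> 1

2; 2; 6; 1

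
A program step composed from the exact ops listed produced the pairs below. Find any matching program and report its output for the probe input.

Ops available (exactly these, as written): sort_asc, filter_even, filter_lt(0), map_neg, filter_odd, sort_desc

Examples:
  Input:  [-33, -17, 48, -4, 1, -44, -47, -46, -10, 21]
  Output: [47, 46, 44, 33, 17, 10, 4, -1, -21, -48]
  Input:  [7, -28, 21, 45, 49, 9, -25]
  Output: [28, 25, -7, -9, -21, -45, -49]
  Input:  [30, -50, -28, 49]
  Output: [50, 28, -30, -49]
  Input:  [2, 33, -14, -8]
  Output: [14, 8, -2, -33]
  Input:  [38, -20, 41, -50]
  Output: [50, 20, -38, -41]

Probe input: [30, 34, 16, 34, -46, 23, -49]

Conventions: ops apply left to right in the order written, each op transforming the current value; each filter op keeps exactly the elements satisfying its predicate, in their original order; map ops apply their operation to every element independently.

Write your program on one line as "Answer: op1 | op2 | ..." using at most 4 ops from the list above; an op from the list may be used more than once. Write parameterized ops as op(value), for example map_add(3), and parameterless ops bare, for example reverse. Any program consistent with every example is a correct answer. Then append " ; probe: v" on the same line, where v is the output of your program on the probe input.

sort_desc | sort_asc | map_neg ; probe: [49, 46, -16, -23, -30, -34, -34]

Check, running the answer program on each example:
  [-33, -17, 48, -4, 1, -44, -47, -46, -10, 21] -> [48, 21, 1, -4, -10, -17, -33, -44, -46, -47] -> [-47, -46, -44, -33, -17, -10, -4, 1, 21, 48] -> [47, 46, 44, 33, 17, 10, 4, -1, -21, -48]
  [7, -28, 21, 45, 49, 9, -25] -> [49, 45, 21, 9, 7, -25, -28] -> [-28, -25, 7, 9, 21, 45, 49] -> [28, 25, -7, -9, -21, -45, -49]
  [30, -50, -28, 49] -> [49, 30, -28, -50] -> [-50, -28, 30, 49] -> [50, 28, -30, -49]
  [2, 33, -14, -8] -> [33, 2, -8, -14] -> [-14, -8, 2, 33] -> [14, 8, -2, -33]
  [38, -20, 41, -50] -> [41, 38, -20, -50] -> [-50, -20, 38, 41] -> [50, 20, -38, -41]
  probe: [30, 34, 16, 34, -46, 23, -49] -> [34, 34, 30, 23, 16, -46, -49] -> [-49, -46, 16, 23, 30, 34, 34] -> [49, 46, -16, -23, -30, -34, -34]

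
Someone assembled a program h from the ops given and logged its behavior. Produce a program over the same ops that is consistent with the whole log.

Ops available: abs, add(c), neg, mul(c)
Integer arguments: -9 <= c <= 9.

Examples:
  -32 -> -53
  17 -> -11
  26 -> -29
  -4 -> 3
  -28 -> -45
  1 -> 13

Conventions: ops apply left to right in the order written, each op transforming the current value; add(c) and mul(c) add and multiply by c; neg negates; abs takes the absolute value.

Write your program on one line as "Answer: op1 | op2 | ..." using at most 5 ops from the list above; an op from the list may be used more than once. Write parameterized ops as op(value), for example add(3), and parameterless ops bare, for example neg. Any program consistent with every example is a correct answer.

add(-3) | abs | mul(-2) | add(9) | add(8)

Check, running the answer program on each example:
  -32 -> -35 -> 35 -> -70 -> -61 -> -53
  17 -> 14 -> 14 -> -28 -> -19 -> -11
  26 -> 23 -> 23 -> -46 -> -37 -> -29
  -4 -> -7 -> 7 -> -14 -> -5 -> 3
  -28 -> -31 -> 31 -> -62 -> -53 -> -45
  1 -> -2 -> 2 -> -4 -> 5 -> 13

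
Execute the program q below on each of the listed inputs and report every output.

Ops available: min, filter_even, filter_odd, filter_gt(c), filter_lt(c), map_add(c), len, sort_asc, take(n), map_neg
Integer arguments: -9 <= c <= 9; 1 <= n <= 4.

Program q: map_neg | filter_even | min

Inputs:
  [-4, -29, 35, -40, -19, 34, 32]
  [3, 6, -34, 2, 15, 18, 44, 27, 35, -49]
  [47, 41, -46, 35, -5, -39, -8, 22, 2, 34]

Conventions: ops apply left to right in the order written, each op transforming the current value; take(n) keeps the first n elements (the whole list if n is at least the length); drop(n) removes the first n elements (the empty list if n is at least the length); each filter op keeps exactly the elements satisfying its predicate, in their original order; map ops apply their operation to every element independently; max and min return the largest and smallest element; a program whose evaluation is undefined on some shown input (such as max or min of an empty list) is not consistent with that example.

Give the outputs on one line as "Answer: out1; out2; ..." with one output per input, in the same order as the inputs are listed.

Execution, op by op:
  [-4, -29, 35, -40, -19, 34, 32] -> [4, 29, -35, 40, 19, -34, -32] -> [4, 40, -34, -32] -> -34
  [3, 6, -34, 2, 15, 18, 44, 27, 35, -49] -> [-3, -6, 34, -2, -15, -18, -44, -27, -35, 49] -> [-6, 34, -2, -18, -44] -> -44
  [47, 41, -46, 35, -5, -39, -8, 22, 2, 34] -> [-47, -41, 46, -35, 5, 39, 8, -22, -2, -34] -> [46, 8, -22, -2, -34] -> -34

-34; -44; -34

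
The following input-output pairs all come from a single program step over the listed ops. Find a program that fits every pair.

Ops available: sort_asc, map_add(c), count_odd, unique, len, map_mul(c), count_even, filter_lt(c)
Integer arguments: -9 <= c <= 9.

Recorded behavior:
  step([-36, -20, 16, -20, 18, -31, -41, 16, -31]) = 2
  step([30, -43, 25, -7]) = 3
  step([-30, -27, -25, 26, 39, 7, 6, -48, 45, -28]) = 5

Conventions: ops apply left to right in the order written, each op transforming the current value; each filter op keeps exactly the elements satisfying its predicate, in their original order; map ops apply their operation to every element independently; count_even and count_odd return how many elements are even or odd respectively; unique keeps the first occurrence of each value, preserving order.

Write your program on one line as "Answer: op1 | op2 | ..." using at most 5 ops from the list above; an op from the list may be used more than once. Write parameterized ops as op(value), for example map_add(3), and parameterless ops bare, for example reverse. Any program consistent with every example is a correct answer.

map_add(4) | unique | map_mul(-5) | count_odd

Check, running the answer program on each example:
  [-36, -20, 16, -20, 18, -31, -41, 16, -31] -> [-32, -16, 20, -16, 22, -27, -37, 20, -27] -> [-32, -16, 20, 22, -27, -37] -> [160, 80, -100, -110, 135, 185] -> 2
  [30, -43, 25, -7] -> [34, -39, 29, -3] -> [34, -39, 29, -3] -> [-170, 195, -145, 15] -> 3
  [-30, -27, -25, 26, 39, 7, 6, -48, 45, -28] -> [-26, -23, -21, 30, 43, 11, 10, -44, 49, -24] -> [-26, -23, -21, 30, 43, 11, 10, -44, 49, -24] -> [130, 115, 105, -150, -215, -55, -50, 220, -245, 120] -> 5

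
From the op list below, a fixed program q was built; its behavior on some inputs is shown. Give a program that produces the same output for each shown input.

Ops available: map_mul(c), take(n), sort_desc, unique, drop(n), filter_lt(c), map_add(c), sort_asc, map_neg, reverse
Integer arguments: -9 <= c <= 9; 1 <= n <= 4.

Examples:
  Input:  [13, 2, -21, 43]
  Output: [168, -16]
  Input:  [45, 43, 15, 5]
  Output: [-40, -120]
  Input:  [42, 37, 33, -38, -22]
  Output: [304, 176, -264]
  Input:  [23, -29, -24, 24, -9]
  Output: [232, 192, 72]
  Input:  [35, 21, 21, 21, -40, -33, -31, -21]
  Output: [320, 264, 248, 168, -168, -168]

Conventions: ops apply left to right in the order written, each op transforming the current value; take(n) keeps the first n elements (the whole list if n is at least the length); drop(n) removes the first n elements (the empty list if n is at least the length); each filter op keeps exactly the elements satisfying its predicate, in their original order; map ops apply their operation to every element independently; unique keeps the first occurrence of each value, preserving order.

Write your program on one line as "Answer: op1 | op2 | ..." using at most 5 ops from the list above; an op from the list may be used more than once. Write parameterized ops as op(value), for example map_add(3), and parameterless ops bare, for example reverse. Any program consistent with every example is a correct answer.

sort_desc | drop(2) | sort_asc | map_mul(-8)

Check, running the answer program on each example:
  [13, 2, -21, 43] -> [43, 13, 2, -21] -> [2, -21] -> [-21, 2] -> [168, -16]
  [45, 43, 15, 5] -> [45, 43, 15, 5] -> [15, 5] -> [5, 15] -> [-40, -120]
  [42, 37, 33, -38, -22] -> [42, 37, 33, -22, -38] -> [33, -22, -38] -> [-38, -22, 33] -> [304, 176, -264]
  [23, -29, -24, 24, -9] -> [24, 23, -9, -24, -29] -> [-9, -24, -29] -> [-29, -24, -9] -> [232, 192, 72]
  [35, 21, 21, 21, -40, -33, -31, -21] -> [35, 21, 21, 21, -21, -31, -33, -40] -> [21, 21, -21, -31, -33, -40] -> [-40, -33, -31, -21, 21, 21] -> [320, 264, 248, 168, -168, -168]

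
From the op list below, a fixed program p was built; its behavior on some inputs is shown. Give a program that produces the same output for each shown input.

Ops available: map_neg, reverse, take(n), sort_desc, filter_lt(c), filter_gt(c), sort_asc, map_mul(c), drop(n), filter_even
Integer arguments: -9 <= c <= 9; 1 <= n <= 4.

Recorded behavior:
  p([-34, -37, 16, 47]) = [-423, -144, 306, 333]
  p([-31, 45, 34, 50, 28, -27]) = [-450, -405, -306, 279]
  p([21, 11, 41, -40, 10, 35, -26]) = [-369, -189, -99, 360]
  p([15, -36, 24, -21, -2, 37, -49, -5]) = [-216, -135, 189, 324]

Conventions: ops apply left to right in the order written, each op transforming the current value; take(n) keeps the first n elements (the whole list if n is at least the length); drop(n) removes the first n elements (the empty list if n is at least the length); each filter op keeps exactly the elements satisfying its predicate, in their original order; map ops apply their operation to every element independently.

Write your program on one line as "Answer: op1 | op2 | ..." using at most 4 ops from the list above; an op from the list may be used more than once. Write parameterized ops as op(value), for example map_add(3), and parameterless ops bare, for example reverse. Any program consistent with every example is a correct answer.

map_mul(-9) | take(4) | sort_desc | reverse

Check, running the answer program on each example:
  [-34, -37, 16, 47] -> [306, 333, -144, -423] -> [306, 333, -144, -423] -> [333, 306, -144, -423] -> [-423, -144, 306, 333]
  [-31, 45, 34, 50, 28, -27] -> [279, -405, -306, -450, -252, 243] -> [279, -405, -306, -450] -> [279, -306, -405, -450] -> [-450, -405, -306, 279]
  [21, 11, 41, -40, 10, 35, -26] -> [-189, -99, -369, 360, -90, -315, 234] -> [-189, -99, -369, 360] -> [360, -99, -189, -369] -> [-369, -189, -99, 360]
  [15, -36, 24, -21, -2, 37, -49, -5] -> [-135, 324, -216, 189, 18, -333, 441, 45] -> [-135, 324, -216, 189] -> [324, 189, -135, -216] -> [-216, -135, 189, 324]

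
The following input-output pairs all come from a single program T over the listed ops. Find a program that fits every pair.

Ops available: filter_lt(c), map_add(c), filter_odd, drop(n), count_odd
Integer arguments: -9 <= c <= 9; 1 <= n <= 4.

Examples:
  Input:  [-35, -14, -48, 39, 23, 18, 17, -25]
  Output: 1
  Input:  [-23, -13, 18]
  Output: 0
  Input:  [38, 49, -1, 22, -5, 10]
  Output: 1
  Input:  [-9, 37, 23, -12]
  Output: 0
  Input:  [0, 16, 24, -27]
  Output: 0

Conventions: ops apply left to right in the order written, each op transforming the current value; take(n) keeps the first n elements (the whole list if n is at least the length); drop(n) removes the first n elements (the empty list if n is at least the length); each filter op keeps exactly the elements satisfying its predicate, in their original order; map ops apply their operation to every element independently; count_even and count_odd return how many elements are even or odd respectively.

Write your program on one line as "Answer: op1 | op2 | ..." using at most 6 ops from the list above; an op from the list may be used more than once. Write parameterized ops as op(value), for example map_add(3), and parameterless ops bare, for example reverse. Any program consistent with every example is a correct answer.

drop(1) | map_add(-7) | drop(4) | map_add(4) | count_odd

Check, running the answer program on each example:
  [-35, -14, -48, 39, 23, 18, 17, -25] -> [-14, -48, 39, 23, 18, 17, -25] -> [-21, -55, 32, 16, 11, 10, -32] -> [11, 10, -32] -> [15, 14, -28] -> 1
  [-23, -13, 18] -> [-13, 18] -> [-20, 11] -> [] -> [] -> 0
  [38, 49, -1, 22, -5, 10] -> [49, -1, 22, -5, 10] -> [42, -8, 15, -12, 3] -> [3] -> [7] -> 1
  [-9, 37, 23, -12] -> [37, 23, -12] -> [30, 16, -19] -> [] -> [] -> 0
  [0, 16, 24, -27] -> [16, 24, -27] -> [9, 17, -34] -> [] -> [] -> 0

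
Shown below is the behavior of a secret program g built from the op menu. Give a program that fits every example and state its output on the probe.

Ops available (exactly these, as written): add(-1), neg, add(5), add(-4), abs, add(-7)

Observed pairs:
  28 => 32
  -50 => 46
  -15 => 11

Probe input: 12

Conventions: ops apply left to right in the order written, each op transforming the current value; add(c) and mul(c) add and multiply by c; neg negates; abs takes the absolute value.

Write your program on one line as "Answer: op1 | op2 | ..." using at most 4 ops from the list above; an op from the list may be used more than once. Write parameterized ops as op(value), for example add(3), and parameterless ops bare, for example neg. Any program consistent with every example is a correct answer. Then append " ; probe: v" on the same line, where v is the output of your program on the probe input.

neg | add(-4) | abs ; probe: 16

Check, running the answer program on each example:
  28 -> -28 -> -32 -> 32
  -50 -> 50 -> 46 -> 46
  -15 -> 15 -> 11 -> 11
  probe: 12 -> -12 -> -16 -> 16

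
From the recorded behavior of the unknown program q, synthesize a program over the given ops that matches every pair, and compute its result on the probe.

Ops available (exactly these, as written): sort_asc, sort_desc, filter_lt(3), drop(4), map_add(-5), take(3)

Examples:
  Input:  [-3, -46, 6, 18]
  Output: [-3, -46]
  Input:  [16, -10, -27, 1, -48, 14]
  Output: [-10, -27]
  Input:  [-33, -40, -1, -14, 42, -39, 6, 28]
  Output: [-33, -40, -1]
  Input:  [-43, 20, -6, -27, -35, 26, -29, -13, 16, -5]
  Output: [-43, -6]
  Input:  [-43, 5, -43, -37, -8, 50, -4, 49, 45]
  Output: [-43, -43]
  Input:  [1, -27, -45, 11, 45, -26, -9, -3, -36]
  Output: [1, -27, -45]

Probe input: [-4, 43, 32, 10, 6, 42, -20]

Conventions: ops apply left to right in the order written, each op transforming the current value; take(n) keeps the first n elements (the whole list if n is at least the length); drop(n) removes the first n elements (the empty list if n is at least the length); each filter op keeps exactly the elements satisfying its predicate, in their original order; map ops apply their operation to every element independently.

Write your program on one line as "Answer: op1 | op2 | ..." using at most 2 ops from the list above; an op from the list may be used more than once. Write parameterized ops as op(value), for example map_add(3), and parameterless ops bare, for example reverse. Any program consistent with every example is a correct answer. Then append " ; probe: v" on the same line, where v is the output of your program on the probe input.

take(3) | filter_lt(3) ; probe: [-4]

Check, running the answer program on each example:
  [-3, -46, 6, 18] -> [-3, -46, 6] -> [-3, -46]
  [16, -10, -27, 1, -48, 14] -> [16, -10, -27] -> [-10, -27]
  [-33, -40, -1, -14, 42, -39, 6, 28] -> [-33, -40, -1] -> [-33, -40, -1]
  [-43, 20, -6, -27, -35, 26, -29, -13, 16, -5] -> [-43, 20, -6] -> [-43, -6]
  [-43, 5, -43, -37, -8, 50, -4, 49, 45] -> [-43, 5, -43] -> [-43, -43]
  [1, -27, -45, 11, 45, -26, -9, -3, -36] -> [1, -27, -45] -> [1, -27, -45]
  probe: [-4, 43, 32, 10, 6, 42, -20] -> [-4, 43, 32] -> [-4]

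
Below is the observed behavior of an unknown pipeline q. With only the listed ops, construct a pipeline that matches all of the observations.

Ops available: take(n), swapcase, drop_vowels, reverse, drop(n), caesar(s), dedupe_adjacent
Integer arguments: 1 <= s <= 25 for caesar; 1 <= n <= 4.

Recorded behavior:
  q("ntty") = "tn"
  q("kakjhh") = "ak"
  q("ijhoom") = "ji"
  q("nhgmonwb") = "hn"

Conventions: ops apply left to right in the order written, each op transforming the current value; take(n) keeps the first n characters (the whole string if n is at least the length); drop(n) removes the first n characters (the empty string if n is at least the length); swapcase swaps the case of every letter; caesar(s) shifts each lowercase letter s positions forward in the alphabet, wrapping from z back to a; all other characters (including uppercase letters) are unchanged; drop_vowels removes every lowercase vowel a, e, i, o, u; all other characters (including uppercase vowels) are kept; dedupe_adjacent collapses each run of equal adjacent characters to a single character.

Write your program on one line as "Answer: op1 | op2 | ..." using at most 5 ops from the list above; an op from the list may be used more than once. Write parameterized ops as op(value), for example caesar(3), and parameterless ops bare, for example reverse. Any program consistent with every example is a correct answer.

swapcase | take(2) | reverse | swapcase

Check, running the answer program on each example:
  "ntty" -> "NTTY" -> "NT" -> "TN" -> "tn"
  "kakjhh" -> "KAKJHH" -> "KA" -> "AK" -> "ak"
  "ijhoom" -> "IJHOOM" -> "IJ" -> "JI" -> "ji"
  "nhgmonwb" -> "NHGMONWB" -> "NH" -> "HN" -> "hn"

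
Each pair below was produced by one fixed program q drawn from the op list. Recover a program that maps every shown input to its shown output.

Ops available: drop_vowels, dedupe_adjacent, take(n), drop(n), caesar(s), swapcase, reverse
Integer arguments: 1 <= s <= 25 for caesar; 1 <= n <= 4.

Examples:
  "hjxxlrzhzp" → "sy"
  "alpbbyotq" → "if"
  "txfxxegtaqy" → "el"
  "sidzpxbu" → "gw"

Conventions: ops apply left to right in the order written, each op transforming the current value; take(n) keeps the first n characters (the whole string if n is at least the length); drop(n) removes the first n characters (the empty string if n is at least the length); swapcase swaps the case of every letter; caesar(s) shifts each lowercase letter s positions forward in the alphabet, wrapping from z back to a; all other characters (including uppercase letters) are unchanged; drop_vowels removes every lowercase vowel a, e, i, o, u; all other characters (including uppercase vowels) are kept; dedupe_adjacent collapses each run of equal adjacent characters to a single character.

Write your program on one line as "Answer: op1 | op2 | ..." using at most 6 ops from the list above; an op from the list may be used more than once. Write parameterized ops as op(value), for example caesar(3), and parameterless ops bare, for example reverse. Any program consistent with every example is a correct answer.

caesar(7) | dedupe_adjacent | drop(1) | take(4) | drop(2)

Check, running the answer program on each example:
  "hjxxlrzhzp" -> "oqeesygogw" -> "oqesygogw" -> "qesygogw" -> "qesy" -> "sy"
  "alpbbyotq" -> "hswiifvax" -> "hswifvax" -> "swifvax" -> "swif" -> "if"
  "txfxxegtaqy" -> "aemeelnahxf" -> "aemelnahxf" -> "emelnahxf" -> "emel" -> "el"
  "sidzpxbu" -> "zpkgweib" -> "zpkgweib" -> "pkgweib" -> "pkgw" -> "gw"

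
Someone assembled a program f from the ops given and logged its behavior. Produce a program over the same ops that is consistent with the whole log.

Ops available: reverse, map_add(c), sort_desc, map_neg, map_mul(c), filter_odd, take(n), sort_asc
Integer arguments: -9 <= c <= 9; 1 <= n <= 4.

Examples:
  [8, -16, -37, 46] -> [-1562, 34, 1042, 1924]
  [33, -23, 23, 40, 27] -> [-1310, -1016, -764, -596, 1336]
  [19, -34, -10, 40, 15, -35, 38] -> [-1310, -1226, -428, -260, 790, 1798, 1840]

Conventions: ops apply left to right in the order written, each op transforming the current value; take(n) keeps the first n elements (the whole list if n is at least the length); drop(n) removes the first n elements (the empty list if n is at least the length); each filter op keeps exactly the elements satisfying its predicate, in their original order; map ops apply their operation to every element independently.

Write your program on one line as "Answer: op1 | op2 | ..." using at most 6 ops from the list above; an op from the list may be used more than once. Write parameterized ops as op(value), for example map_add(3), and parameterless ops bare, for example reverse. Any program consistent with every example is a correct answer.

map_add(-9) | map_mul(-2) | sort_asc | map_mul(-3) | map_mul(-7) | map_add(-8)

Check, running the answer program on each example:
  [8, -16, -37, 46] -> [-1, -25, -46, 37] -> [2, 50, 92, -74] -> [-74, 2, 50, 92] -> [222, -6, -150, -276] -> [-1554, 42, 1050, 1932] -> [-1562, 34, 1042, 1924]
  [33, -23, 23, 40, 27] -> [24, -32, 14, 31, 18] -> [-48, 64, -28, -62, -36] -> [-62, -48, -36, -28, 64] -> [186, 144, 108, 84, -192] -> [-1302, -1008, -756, -588, 1344] -> [-1310, -1016, -764, -596, 1336]
  [19, -34, -10, 40, 15, -35, 38] -> [10, -43, -19, 31, 6, -44, 29] -> [-20, 86, 38, -62, -12, 88, -58] -> [-62, -58, -20, -12, 38, 86, 88] -> [186, 174, 60, 36, -114, -258, -264] -> [-1302, -1218, -420, -252, 798, 1806, 1848] -> [-1310, -1226, -428, -260, 790, 1798, 1840]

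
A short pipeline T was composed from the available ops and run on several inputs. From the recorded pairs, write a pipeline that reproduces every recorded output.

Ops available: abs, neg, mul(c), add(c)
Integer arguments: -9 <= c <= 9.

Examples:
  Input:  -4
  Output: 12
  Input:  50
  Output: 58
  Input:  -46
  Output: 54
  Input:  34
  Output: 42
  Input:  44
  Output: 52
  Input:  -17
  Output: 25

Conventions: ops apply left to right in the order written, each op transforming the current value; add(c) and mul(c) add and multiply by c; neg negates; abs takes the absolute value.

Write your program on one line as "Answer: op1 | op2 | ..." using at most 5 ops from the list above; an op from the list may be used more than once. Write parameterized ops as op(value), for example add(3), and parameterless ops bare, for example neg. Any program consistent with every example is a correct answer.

abs | neg | add(-5) | abs | add(3)

Check, running the answer program on each example:
  -4 -> 4 -> -4 -> -9 -> 9 -> 12
  50 -> 50 -> -50 -> -55 -> 55 -> 58
  -46 -> 46 -> -46 -> -51 -> 51 -> 54
  34 -> 34 -> -34 -> -39 -> 39 -> 42
  44 -> 44 -> -44 -> -49 -> 49 -> 52
  -17 -> 17 -> -17 -> -22 -> 22 -> 25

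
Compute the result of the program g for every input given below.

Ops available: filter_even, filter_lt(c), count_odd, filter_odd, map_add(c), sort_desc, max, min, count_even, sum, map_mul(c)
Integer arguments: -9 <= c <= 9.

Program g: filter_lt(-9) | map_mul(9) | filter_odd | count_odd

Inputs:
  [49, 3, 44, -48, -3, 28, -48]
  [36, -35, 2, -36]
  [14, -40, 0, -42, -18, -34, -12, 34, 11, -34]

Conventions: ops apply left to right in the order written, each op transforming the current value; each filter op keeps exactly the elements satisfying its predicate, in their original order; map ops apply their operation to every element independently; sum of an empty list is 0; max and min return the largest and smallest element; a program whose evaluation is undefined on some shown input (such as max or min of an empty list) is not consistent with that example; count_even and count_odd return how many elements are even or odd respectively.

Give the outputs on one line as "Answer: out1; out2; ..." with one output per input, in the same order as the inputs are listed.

Execution, op by op:
  [49, 3, 44, -48, -3, 28, -48] -> [-48, -48] -> [-432, -432] -> [] -> 0
  [36, -35, 2, -36] -> [-35, -36] -> [-315, -324] -> [-315] -> 1
  [14, -40, 0, -42, -18, -34, -12, 34, 11, -34] -> [-40, -42, -18, -34, -12, -34] -> [-360, -378, -162, -306, -108, -306] -> [] -> 0

0; 1; 0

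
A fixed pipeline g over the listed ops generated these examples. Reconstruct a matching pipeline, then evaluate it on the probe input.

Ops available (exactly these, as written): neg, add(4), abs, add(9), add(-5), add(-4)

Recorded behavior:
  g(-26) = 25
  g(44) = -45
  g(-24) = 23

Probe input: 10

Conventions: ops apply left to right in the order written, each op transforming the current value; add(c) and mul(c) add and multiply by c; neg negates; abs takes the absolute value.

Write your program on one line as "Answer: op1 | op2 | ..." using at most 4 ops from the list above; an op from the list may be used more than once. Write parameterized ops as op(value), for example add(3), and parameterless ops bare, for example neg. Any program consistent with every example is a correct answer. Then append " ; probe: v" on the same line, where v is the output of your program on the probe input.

neg | add(4) | add(-5) ; probe: -11

Check, running the answer program on each example:
  -26 -> 26 -> 30 -> 25
  44 -> -44 -> -40 -> -45
  -24 -> 24 -> 28 -> 23
  probe: 10 -> -10 -> -6 -> -11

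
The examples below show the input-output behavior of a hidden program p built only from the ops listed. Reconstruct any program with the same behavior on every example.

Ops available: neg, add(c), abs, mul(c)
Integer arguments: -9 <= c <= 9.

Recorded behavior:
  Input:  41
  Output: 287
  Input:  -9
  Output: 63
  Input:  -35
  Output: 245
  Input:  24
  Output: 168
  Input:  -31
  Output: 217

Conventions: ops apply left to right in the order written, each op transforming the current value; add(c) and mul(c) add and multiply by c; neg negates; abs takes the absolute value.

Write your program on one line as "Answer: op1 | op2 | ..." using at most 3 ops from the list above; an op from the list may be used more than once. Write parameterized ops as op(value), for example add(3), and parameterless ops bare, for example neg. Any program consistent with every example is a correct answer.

mul(7) | abs

Check, running the answer program on each example:
  41 -> 287 -> 287
  -9 -> -63 -> 63
  -35 -> -245 -> 245
  24 -> 168 -> 168
  -31 -> -217 -> 217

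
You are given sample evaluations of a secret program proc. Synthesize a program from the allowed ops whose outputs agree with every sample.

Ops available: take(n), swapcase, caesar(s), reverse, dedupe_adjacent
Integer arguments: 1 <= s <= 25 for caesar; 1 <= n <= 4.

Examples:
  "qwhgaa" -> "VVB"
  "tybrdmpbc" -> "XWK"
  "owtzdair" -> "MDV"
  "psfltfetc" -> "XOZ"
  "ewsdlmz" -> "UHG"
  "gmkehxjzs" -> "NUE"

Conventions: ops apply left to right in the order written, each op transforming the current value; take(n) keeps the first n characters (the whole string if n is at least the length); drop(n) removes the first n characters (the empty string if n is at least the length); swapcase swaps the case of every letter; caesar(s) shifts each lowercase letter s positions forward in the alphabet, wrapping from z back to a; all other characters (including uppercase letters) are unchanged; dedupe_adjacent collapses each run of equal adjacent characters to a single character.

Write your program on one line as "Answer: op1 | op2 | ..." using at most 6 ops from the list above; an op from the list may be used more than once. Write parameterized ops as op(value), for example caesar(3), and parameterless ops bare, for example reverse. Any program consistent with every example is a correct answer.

reverse | take(3) | caesar(4) | caesar(17) | swapcase

Check, running the answer program on each example:
  "qwhgaa" -> "aaghwq" -> "aag" -> "eek" -> "vvb" -> "VVB"
  "tybrdmpbc" -> "cbpmdrbyt" -> "cbp" -> "gft" -> "xwk" -> "XWK"
  "owtzdair" -> "riadztwo" -> "ria" -> "vme" -> "mdv" -> "MDV"
  "psfltfetc" -> "cteftlfsp" -> "cte" -> "gxi" -> "xoz" -> "XOZ"
  "ewsdlmz" -> "zmldswe" -> "zml" -> "dqp" -> "uhg" -> "UHG"
  "gmkehxjzs" -> "szjxhekmg" -> "szj" -> "wdn" -> "nue" -> "NUE"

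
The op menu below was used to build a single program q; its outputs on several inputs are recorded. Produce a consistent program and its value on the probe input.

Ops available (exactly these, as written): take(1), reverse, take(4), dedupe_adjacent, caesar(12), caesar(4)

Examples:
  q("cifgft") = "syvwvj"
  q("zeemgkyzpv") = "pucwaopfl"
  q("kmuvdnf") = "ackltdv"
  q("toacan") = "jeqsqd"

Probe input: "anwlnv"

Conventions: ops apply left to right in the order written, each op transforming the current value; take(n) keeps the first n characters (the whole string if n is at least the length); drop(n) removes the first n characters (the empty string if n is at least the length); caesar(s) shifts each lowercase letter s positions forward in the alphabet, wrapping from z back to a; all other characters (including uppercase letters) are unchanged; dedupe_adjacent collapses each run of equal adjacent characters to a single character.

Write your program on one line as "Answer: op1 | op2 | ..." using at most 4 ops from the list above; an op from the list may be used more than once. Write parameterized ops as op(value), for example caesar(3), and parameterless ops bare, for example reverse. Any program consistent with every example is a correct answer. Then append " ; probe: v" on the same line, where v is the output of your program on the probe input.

caesar(4) | dedupe_adjacent | caesar(12) ; probe: "qdmbdl"

Check, running the answer program on each example:
  "cifgft" -> "gmjkjx" -> "gmjkjx" -> "syvwvj"
  "zeemgkyzpv" -> "diiqkocdtz" -> "diqkocdtz" -> "pucwaopfl"
  "kmuvdnf" -> "oqyzhrj" -> "oqyzhrj" -> "ackltdv"
  "toacan" -> "xseger" -> "xseger" -> "jeqsqd"
  probe: "anwlnv" -> "eraprz" -> "eraprz" -> "qdmbdl"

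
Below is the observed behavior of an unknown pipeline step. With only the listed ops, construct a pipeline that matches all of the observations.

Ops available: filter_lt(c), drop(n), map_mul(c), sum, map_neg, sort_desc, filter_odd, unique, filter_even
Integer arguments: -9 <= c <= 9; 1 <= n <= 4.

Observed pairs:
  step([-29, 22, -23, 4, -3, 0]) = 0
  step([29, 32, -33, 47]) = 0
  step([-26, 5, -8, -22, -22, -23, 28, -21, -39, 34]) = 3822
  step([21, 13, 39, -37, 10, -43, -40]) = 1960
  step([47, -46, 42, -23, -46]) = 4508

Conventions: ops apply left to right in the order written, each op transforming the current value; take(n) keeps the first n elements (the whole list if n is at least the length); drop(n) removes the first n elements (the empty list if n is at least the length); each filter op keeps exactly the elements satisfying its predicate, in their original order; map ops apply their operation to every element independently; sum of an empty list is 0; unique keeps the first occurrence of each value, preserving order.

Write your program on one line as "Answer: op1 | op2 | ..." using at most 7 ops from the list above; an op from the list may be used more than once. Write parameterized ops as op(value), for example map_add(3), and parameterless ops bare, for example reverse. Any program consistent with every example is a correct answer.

filter_lt(4) | map_neg | map_mul(-7) | map_mul(-7) | filter_even | sum

Check, running the answer program on each example:
  [-29, 22, -23, 4, -3, 0] -> [-29, -23, -3, 0] -> [29, 23, 3, 0] -> [-203, -161, -21, 0] -> [1421, 1127, 147, 0] -> [0] -> 0
  [29, 32, -33, 47] -> [-33] -> [33] -> [-231] -> [1617] -> [] -> 0
  [-26, 5, -8, -22, -22, -23, 28, -21, -39, 34] -> [-26, -8, -22, -22, -23, -21, -39] -> [26, 8, 22, 22, 23, 21, 39] -> [-182, -56, -154, -154, -161, -147, -273] -> [1274, 392, 1078, 1078, 1127, 1029, 1911] -> [1274, 392, 1078, 1078] -> 3822
  [21, 13, 39, -37, 10, -43, -40] -> [-37, -43, -40] -> [37, 43, 40] -> [-259, -301, -280] -> [1813, 2107, 1960] -> [1960] -> 1960
  [47, -46, 42, -23, -46] -> [-46, -23, -46] -> [46, 23, 46] -> [-322, -161, -322] -> [2254, 1127, 2254] -> [2254, 2254] -> 4508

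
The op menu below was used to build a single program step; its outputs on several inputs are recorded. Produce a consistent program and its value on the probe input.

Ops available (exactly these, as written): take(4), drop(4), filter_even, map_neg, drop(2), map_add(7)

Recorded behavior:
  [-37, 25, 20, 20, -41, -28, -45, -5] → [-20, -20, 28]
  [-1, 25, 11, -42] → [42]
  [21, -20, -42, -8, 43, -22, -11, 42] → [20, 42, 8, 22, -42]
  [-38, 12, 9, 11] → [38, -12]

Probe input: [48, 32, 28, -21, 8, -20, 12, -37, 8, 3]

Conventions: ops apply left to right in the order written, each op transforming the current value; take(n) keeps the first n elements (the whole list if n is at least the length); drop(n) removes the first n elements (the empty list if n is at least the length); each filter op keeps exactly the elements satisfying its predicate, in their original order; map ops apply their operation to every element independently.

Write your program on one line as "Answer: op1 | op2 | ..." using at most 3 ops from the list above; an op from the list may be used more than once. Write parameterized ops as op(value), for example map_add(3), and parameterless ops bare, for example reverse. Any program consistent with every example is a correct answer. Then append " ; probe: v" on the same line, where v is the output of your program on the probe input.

map_neg | filter_even ; probe: [-48, -32, -28, -8, 20, -12, -8]

Check, running the answer program on each example:
  [-37, 25, 20, 20, -41, -28, -45, -5] -> [37, -25, -20, -20, 41, 28, 45, 5] -> [-20, -20, 28]
  [-1, 25, 11, -42] -> [1, -25, -11, 42] -> [42]
  [21, -20, -42, -8, 43, -22, -11, 42] -> [-21, 20, 42, 8, -43, 22, 11, -42] -> [20, 42, 8, 22, -42]
  [-38, 12, 9, 11] -> [38, -12, -9, -11] -> [38, -12]
  probe: [48, 32, 28, -21, 8, -20, 12, -37, 8, 3] -> [-48, -32, -28, 21, -8, 20, -12, 37, -8, -3] -> [-48, -32, -28, -8, 20, -12, -8]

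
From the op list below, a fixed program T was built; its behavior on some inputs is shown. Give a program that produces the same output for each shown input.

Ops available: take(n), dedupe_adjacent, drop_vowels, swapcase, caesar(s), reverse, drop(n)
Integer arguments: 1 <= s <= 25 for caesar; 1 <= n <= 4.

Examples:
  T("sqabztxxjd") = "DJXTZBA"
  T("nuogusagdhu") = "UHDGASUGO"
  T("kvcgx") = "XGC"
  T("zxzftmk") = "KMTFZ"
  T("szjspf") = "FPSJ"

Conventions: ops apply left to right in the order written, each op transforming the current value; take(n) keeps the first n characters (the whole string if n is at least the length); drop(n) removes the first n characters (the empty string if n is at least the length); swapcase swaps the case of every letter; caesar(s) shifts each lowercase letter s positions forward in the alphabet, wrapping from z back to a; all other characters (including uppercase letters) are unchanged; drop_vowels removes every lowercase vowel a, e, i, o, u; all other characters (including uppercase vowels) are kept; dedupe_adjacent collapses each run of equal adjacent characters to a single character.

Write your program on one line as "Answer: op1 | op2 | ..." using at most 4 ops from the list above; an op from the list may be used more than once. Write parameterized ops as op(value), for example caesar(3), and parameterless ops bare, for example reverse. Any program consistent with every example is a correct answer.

drop(2) | reverse | dedupe_adjacent | swapcase

Check, running the answer program on each example:
  "sqabztxxjd" -> "abztxxjd" -> "djxxtzba" -> "djxtzba" -> "DJXTZBA"
  "nuogusagdhu" -> "ogusagdhu" -> "uhdgasugo" -> "uhdgasugo" -> "UHDGASUGO"
  "kvcgx" -> "cgx" -> "xgc" -> "xgc" -> "XGC"
  "zxzftmk" -> "zftmk" -> "kmtfz" -> "kmtfz" -> "KMTFZ"
  "szjspf" -> "jspf" -> "fpsj" -> "fpsj" -> "FPSJ"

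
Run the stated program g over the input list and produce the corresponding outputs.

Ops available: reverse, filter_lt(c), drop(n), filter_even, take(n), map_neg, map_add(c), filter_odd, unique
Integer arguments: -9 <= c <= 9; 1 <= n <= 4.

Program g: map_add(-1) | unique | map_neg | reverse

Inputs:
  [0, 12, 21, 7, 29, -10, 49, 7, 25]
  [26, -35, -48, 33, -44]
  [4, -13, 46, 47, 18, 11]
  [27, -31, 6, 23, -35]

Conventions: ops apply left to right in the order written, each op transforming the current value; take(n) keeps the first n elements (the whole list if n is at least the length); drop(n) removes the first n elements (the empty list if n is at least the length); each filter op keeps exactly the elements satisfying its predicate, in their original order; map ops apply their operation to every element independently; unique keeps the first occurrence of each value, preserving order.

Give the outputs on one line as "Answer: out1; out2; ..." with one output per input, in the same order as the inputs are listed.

[-24, -48, 11, -28, -6, -20, -11, 1]; [45, -32, 49, 36, -25]; [-10, -17, -46, -45, 14, -3]; [36, -22, -5, 32, -26]

Execution, op by op:
  [0, 12, 21, 7, 29, -10, 49, 7, 25] -> [-1, 11, 20, 6, 28, -11, 48, 6, 24] -> [-1, 11, 20, 6, 28, -11, 48, 24] -> [1, -11, -20, -6, -28, 11, -48, -24] -> [-24, -48, 11, -28, -6, -20, -11, 1]
  [26, -35, -48, 33, -44] -> [25, -36, -49, 32, -45] -> [25, -36, -49, 32, -45] -> [-25, 36, 49, -32, 45] -> [45, -32, 49, 36, -25]
  [4, -13, 46, 47, 18, 11] -> [3, -14, 45, 46, 17, 10] -> [3, -14, 45, 46, 17, 10] -> [-3, 14, -45, -46, -17, -10] -> [-10, -17, -46, -45, 14, -3]
  [27, -31, 6, 23, -35] -> [26, -32, 5, 22, -36] -> [26, -32, 5, 22, -36] -> [-26, 32, -5, -22, 36] -> [36, -22, -5, 32, -26]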